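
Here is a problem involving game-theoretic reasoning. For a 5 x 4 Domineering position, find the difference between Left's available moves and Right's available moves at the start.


Board is 5 x 4 (rows x cols).
Left (vertical) placements: (rows-1) * cols = 4 * 4 = 16
Right (horizontal) placements: rows * (cols-1) = 5 * 3 = 15
Advantage = Left - Right = 16 - 15 = 1

1


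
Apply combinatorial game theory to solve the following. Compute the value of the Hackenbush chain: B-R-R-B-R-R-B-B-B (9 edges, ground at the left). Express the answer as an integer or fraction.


Edges (from ground): B-R-R-B-R-R-B-B-B
By Berlekamp's sign-expansion rule, a Blue-Red Hackenbush stalk has the value of the surreal number whose sign sequence is the edge sequence with B -> + and R -> -.
Sign sequence: +--+--+++
Trace the sign expansion in the surreal number tree, starting from 0:
Edge 1: B (sign +) -> bounds (0, +inf), value = 1
Edge 2: R (sign -) -> bounds (0, 1), value = 1/2
Edge 3: R (sign -) -> bounds (0, 1/2), value = 1/4
Edge 4: B (sign +) -> bounds (1/4, 1/2), value = 3/8
Edge 5: R (sign -) -> bounds (1/4, 3/8), value = 5/16
Edge 6: R (sign -) -> bounds (1/4, 5/16), value = 9/32
Edge 7: B (sign +) -> bounds (9/32, 5/16), value = 19/64
Edge 8: B (sign +) -> bounds (19/64, 5/16), value = 39/128
Edge 9: B (sign +) -> bounds (39/128, 5/16), value = 79/256
Game value = 79/256

79/256


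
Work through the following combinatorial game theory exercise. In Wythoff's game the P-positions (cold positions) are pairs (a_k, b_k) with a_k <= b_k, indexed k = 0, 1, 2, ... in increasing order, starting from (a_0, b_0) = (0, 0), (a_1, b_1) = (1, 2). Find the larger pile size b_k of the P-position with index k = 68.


By Wythoff's theorem, a_k = floor(k * phi) and b_k = floor(k * phi^2) = a_k + k, where phi = (1 + sqrt(5))/2 is the golden ratio.
phi = (1 + sqrt(5))/2 = 1.618034
phi^2 = phi + 1 = 2.618034
k = 68
k * phi^2 = 68 * 2.618034 = 178.026311
b_68 = floor(k * phi^2) = 178 (check: a_68 + k = 110 + 68 = 178)

178


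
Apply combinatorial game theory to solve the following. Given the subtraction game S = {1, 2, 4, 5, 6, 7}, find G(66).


The subtraction set is S = {1, 2, 4, 5, 6, 7}.
G(k) = mex{ G(k - s) : s in S, s <= k }. We compute iteratively: G(0) = 0.
G(1) = mex({0}) = 1
G(2) = mex({0, 1}) = 2
G(3) = mex({1, 2}) = 0
G(4) = mex({0, 2}) = 1
G(5) = mex({0, 1}) = 2
G(6) = mex({0, 1, 2}) = 3
G(7) = mex({0, 1, 2, 3}) = 4
G(8) = mex({0, 1, 2, 3, 4}) = 5
G(9) = mex({0, 1, 2, 4, 5}) = 3
G(10) = mex({0, 1, 2, 3, 5}) = 4
G(11) = mex({1, 2, 3, 4}) = 0
G(12) = mex({0, 2, 3, 4, 5}) = 1
G(13) = mex({0, 1, 3, 4, 5}) = 2
G(14) = mex({1, 2, 3, 4, 5}) = 0
G(15) = mex({0, 2, 3, 4, 5}) = 1
G(16) = mex({0, 1, 3, 4}) = 2
G(17) = mex({0, 1, 2, 4}) = 3
Observe that G(11)..G(17) = 0, 1, 2, 0, 1, 2, 3 repeats G(0)..G(6) = 0, 1, 2, 0, 1, 2, 3.
For k >= max(S) = 7, G(k) is determined by the previous 7 values G(k-7)..G(k-1); a window of 7 consecutive values has recurred shifted by 11, so by induction G(k + 11) = G(k) for all k >= 0: the sequence is periodic from the start with period 11.
One period: G(0..10) = 0, 1, 2, 0, 1, 2, 3, 4, 5, 3, 4.
66 mod 11 = 0, so G(66) = G(0) = 0.

0


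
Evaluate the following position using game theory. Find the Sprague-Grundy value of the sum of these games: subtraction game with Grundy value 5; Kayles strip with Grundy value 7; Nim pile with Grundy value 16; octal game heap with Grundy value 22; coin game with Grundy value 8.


By the Sprague-Grundy theorem, the Grundy value of a sum of games is the XOR of individual Grundy values.
subtraction game: Grundy value = 5. Running XOR: 0 XOR 5 = 5
Kayles strip: Grundy value = 7. Running XOR: 5 XOR 7 = 2
Nim pile: Grundy value = 16. Running XOR: 2 XOR 16 = 18
octal game heap: Grundy value = 22. Running XOR: 18 XOR 22 = 4
coin game: Grundy value = 8. Running XOR: 4 XOR 8 = 12
The combined Grundy value is 12.

12


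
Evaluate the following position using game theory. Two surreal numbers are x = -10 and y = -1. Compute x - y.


x = -10, y = -1
x - y = -10 - -1 = -9

-9


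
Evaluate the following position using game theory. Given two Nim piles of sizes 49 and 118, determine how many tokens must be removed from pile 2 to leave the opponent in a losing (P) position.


Piles: 49 and 118
Current XOR: 49 XOR 118 = 71 (non-zero, so this is an N-position).
To make the XOR zero, we need to find a move that balances the piles.
For pile 2 (size 118): target = 118 XOR 71 = 49
We reduce pile 2 from 118 to 49.
Tokens removed: 118 - 49 = 69
Verification: 49 XOR 49 = 0

69


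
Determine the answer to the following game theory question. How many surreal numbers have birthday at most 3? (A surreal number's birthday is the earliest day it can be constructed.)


Day 0: {|} = 0 is born. Count = 1.
Day n: the number of surreal numbers born by day n is 2^(n+1) - 1.
By day 0: 2^1 - 1 = 1
By day 1: 2^2 - 1 = 3
By day 2: 2^3 - 1 = 7
By day 3: 2^4 - 1 = 15
By day 3: 15 surreal numbers.

15


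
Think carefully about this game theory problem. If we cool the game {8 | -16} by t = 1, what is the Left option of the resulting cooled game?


Original game: {8 | -16} (a switch {a | b} with a > b).
Cooling by t (for t below the temperature (a - b)/2 = 12) taxes each move by t: {a | b} cooled by t is {a - t | b + t}.
Cooling amount: t = 1
Cooled Left option: 8 - 1 = 7
Cooled Right option: -16 + 1 = -15
Cooled game: {7 | -15}
Left option = 7

7


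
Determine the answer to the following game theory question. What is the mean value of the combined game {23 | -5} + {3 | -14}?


G1 = {23 | -5}, G2 = {3 | -14}
Each is a switch {a | b} with numbers a > b; its mean value is (a + b)/2, and mean value is additive over game sums: m(G1 + G2) = m(G1) + m(G2).
Mean of G1 = (23 + (-5))/2 = 18/2 = 9
Mean of G2 = (3 + (-14))/2 = -11/2 = -11/2
Mean of G1 + G2 = 9 + -11/2 = 7/2

7/2


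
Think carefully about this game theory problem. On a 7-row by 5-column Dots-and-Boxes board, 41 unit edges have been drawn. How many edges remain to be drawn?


Grid: 7 x 5 boxes, i.e. 8 rows and 6 columns of dots.
Horizontal edges: (rows + 1) * cols = 8 * 5 = 40
Vertical edges: rows * (cols + 1) = 7 * 6 = 42
Total edges: 40 + 42 = 82
Edges drawn: 41
Remaining: 82 - 41 = 41

41


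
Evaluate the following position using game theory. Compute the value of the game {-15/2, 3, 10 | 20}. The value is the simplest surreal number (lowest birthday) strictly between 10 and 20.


Left options: {-15/2, 3, 10}, max = 10
Right options: {20}, min = 20
All options are numbers and max(Left) < min(Right), so by the simplicity theorem the value is the simplest (earliest-born) number strictly between 10 and 20.
Integers 11 through 19 all lie strictly between 10 and 20.
Among integers, the simplest (lowest birthday = smallest |n|; 0 is born on day 0, +-n on day n) is 11.
No non-integer in the interval can be simpler: if x is a non-integer in the interval, then floor(x) or ceil(x) also lies in the interval (the interval contains an integer), and both are proper prefixes of x's sign expansion, i.e. born earlier. So the game value is 11.
Game value = 11

11


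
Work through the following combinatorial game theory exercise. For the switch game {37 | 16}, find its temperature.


The game is {37 | 16}, a switch {a | b} with numbers a > b.
Cooling {a | b} by t gives {a - t | b + t}, which stops being hot when a - t = b + t, i.e. at t = (a - b)/2. So the temperature of a switch is (a - b)/2.
Temperature = (Left option - Right option) / 2
= (37 - (16)) / 2
= 21 / 2
= 21/2

21/2


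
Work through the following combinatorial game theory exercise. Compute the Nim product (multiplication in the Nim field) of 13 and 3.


Nim multiplication is bilinear over XOR: (u XOR v) * w = (u*w) XOR (v*w).
So we split each operand into its bit components and XOR the pairwise Nim products.
13 = 1 + 4 + 8 (as XOR of powers of 2).
3 = 1 + 2 (as XOR of powers of 2).
Using the standard Nim-product table on single bits:
  2*2 = 3,   2*4 = 8,   2*8 = 12,
  4*4 = 6,   4*8 = 11,  8*8 = 13,
and  1*x = x (identity), k*l = l*k (commutative).
Pairwise Nim products:
  1 * 1 = 1
  1 * 2 = 2
  4 * 1 = 4
  4 * 2 = 8
  8 * 1 = 8
  8 * 2 = 12
XOR them: 1 XOR 2 XOR 4 XOR 8 XOR 8 XOR 12 = 11.
Result: 13 * 3 = 11 (in Nim).

11


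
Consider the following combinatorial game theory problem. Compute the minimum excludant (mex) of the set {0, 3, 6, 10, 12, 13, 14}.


Set = {0, 3, 6, 10, 12, 13, 14}
0 is in the set.
1 is NOT in the set. This is the mex.
mex = 1

1


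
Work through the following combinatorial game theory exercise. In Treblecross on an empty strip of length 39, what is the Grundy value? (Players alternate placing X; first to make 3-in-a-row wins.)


Treblecross: place X on empty cells; 3-in-a-row wins.
Playing within two cells of an existing X lets the opponent win at once, so sensible play treats the cells i-2..i+2 around each X as dead. The player left with no safe cell loses, so this is a normal-play take-away game on strips of safe cells.
Placing X at cell i (0-indexed) of a strip of k safe cells leaves independent strips of sizes max(0, i-2) and max(0, k-i-3). Hence G(k) = mex{ G(max(0,i-2)) XOR G(max(0,k-i-3)) : 0 <= i < k }, with G(0) = 0.
G(1): splits (0,0):0^0=0 -> mex({0}) = 1
G(2): splits (0,0):0^0=0 -> mex({0}) = 1
G(3): splits (0,0):0^0=0 -> mex({0}) = 1
G(4): splits (0,1):0^1=1 (0,0):0^0=0 -> mex({0, 1}) = 2
G(5): splits (0,2):0^1=1 (0,1):0^1=1 (0,0):0^0=0 -> mex({0, 1}) = 2
G(6) = mex({1}) = 0
G(7) = mex({0, 1, 2}) = 3
G(8) = mex({0, 1, 2}) = 3
G(9) = mex({0, 2}) = 1
G(10) = mex({0, 2, 3}) = 1
G(11) = mex({0, 3}) = 1
G(12) = mex({1, 3}) = 0
G(13) = mex({0, 1, 2, 3}) = 4
G(14) = mex({0, 1, 2}) = 3
G(15) = mex({0, 1, 2}) = 3
G(16) = mex({0, 1, 2, 4}) = 3
G(17) = mex({0, 1, 3, 4}) = 2
G(18) = mex({0, 1, 3, 4}) = 2
G(19) = mex({0, 1, 3, 5}) = 2
G(20) = mex({0, 1, 2, 3, 5}) = 4
G(21) = mex({0, 1, 2, 3, 5}) = 4
G(22) = mex({1, 2, 6}) = 0
G(23) = mex({0, 1, 2, 3, 4, 6}) = 5
G(24) = mex({0, 1, 2, 3, 4}) = 5
G(25) = mex({0, 1, 3, 4, 7}) = 2
G(26) = mex({0, 1, 3, 4, 5, 7}) = 2
G(27) = mex({0, 1, 3, 5}) = 2
G(28) = mex({0, 1, 2, 5}) = 3
G(29) = mex({0, 1, 2, 4, 5, 6}) = 3
G(30) = mex({1, 2, 4, 6}) = 0
G(31) = mex({0, 1, 2, 3, 4, 6}) = 5
G(32) = mex({1, 2, 3, 4, 7}) = 0
G(33) = mex({0, 3, 7}) = 1
G(34) = mex({0, 2, 3, 5, 7}) = 1
G(35) = mex({0, 2, 3, 5, 6}) = 1
G(36) = mex({0, 1, 2, 5, 6}) = 3
G(37) = mex({0, 1, 2, 4, 5, 6}) = 3
G(38) = mex({0, 1, 2, 4}) = 3
G(39) = mex({0, 1, 2, 3, 4, 7}) = 5
Therefore G(39) = 5.

5


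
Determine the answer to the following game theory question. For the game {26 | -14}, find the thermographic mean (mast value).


Game = {26 | -14}, a switch {a | b} with numbers a > b.
Its thermograph has left wall a - t and right wall b + t, which meet at t = (a - b)/2, where both equal (a + b)/2. So the mast (mean value) is at (a + b)/2.
Mean = (26 + (-14))/2 = 12/2 = 6

6


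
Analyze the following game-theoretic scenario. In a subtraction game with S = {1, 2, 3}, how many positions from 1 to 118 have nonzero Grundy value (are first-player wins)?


Subtraction set S = {1, 2, 3}, so G(n) = n mod 4.
G(n) = 0 when n is a multiple of 4.
Multiples of 4 in [1, 118]: 29
N-positions (nonzero Grundy) = 118 - 29 = 89

89


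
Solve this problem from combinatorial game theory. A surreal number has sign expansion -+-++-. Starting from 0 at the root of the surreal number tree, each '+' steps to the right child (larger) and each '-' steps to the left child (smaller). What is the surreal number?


Sign expansion: -+-++-
Rule: track bounds (lo, hi), initially (-inf, +inf). On '+', the current value becomes lo and we move to the simplest number in (value, hi): value + 1 if hi = +inf, otherwise the midpoint (value + hi)/2. On '-', the current value becomes hi and we move to value - 1 if lo = -inf, otherwise the midpoint (lo + value)/2.
Start at 0.
Step 1: sign = -, move left. Bounds: (-inf, 0). Value = -1
Step 2: sign = +, move right. Bounds: (-1, 0). Value = -1/2
Step 3: sign = -, move left. Bounds: (-1, -1/2). Value = -3/4
Step 4: sign = +, move right. Bounds: (-3/4, -1/2). Value = -5/8
Step 5: sign = +, move right. Bounds: (-5/8, -1/2). Value = -9/16
Step 6: sign = -, move left. Bounds: (-5/8, -9/16). Value = -19/32
The surreal number with sign expansion -+-++- is -19/32.

-19/32


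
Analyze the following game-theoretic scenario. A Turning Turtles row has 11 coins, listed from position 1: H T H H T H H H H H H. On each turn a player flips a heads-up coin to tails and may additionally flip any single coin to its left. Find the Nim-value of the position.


Coins: H T H H T H H H H H H
Key fact: a single head at position k behaves exactly like a Nim heap of size k (turning it to T and optionally flipping a coin at j < k corresponds to moving the heap from k to j, or to 0), and heads combine as a disjunctive sum (two heads at the same place would cancel, matching j XOR j = 0). So the Nim-value is the XOR of the 1-indexed positions of the heads.
Face-up positions (1-indexed): [1, 3, 4, 6, 7, 8, 9, 10, 11]
XOR 0 with 1: 0 XOR 1 = 1
XOR 1 with 3: 1 XOR 3 = 2
XOR 2 with 4: 2 XOR 4 = 6
XOR 6 with 6: 6 XOR 6 = 0
XOR 0 with 7: 0 XOR 7 = 7
XOR 7 with 8: 7 XOR 8 = 15
XOR 15 with 9: 15 XOR 9 = 6
XOR 6 with 10: 6 XOR 10 = 12
XOR 12 with 11: 12 XOR 11 = 7
Nim-value = 7

7


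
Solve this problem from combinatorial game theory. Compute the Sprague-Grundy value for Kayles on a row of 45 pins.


Kayles: a move removes 1 or 2 adjacent pins from a contiguous row.
Removing pins from a row of k leaves two independent rows (a, b) with a + b = k - 1 (one pin) or a + b = k - 2 (two pins); an end removal gives a = 0.
By Sprague-Grundy, G(k) = mex{ G(a) XOR G(b) } over all these splits. G(0) = 0.
G(1): splits (0,0):0^0=0 -> mex({0}) = 1
G(2): splits (0,1):0^1=1 (0,0):0^0=0 -> mex({0, 1}) = 2
G(3): splits (0,2):0^2=2 (1,1):1^1=0 (0,1):0^1=1 -> mex({0, 1, 2}) = 3
G(4): splits (0,3):0^3=3 (1,2):1^2=3 (0,2):0^2=2 (1,1):1^1=0 -> mex({0, 2, 3}) = 1
G(5): splits (0,4):0^1=1 (1,3):1^3=2 (2,2):2^2=0 (0,3):0^3=3 (1,2):1^2=3 -> mex({0, 1, 2, 3}) = 4
G(6) = mex({0, 1, 2, 4}) = 3
G(7) = mex({0, 1, 3, 4, 5}) = 2
G(8) = mex({0, 2, 3, 5, 6}) = 1
G(9) = mex({0, 1, 2, 3, 6, 7}) = 4
G(10) = mex({0, 1, 3, 4, 5, 7}) = 2
G(11) = mex({0, 1, 2, 3, 4, 5}) = 6
G(12) = mex({0, 1, 2, 3, 5, 6, 7}) = 4
G(13) = mex({0, 2, 3, 4, 6, 7}) = 1
G(14) = mex({0, 1, 4, 5, 6, 7}) = 2
G(15) = mex({0, 1, 2, 3, 4, 5, 6}) = 7
G(16) = mex({0, 2, 3, 5, 6, 7}) = 1
G(17) = mex({0, 1, 2, 3, 5, 6, 7}) = 4
G(18) = mex({0, 1, 2, 4, 5, 6}) = 3
G(19) = mex({0, 1, 3, 4, 5, 7}) = 2
G(20) = mex({0, 2, 3, 4, 5, 6, 7}) = 1
G(21) = mex({0, 1, 2, 3, 5, 6, 7}) = 4
G(22) = mex({0, 1, 2, 3, 4, 5, 7}) = 6
G(23) = mex({0, 1, 2, 3, 4, 5, 6}) = 7
G(24) = mex({0, 1, 2, 3, 5, 6, 7}) = 4
G(25) = mex({0, 2, 3, 4, 6, 7}) = 1
G(26) = mex({0, 1, 3, 4, 5, 6, 7}) = 2
G(27) = mex({0, 1, 2, 3, 4, 5, 6, 7}) = 8
G(28) = mex({0, 1, 2, 3, 4, 6, 7, 8}) = 5
G(29) = mex({0, 1, 2, 3, 5, 6, 7, 8, 9}) = 4
G(30) = mex({0, 1, 2, 3, 4, 5, 6, 9, 10}) = 7
G(31) = mex({0, 1, 3, 4, 5, 7, 10, 11}) = 2
G(32) = mex({0, 2, 3, 4, 5, 6, 7, 9, 11}) = 1
G(33) = mex({0, 1, 2, 3, 4, 5, 6, 7, 9, 12}) = 8
G(34) = mex({0, 1, 2, 3, 4, 5, 7, 8, 11, 12}) = 6
G(35) = mex({0, 1, 2, 3, 4, 5, 6, 8, 9, 10, 11}) = 7
G(36) = mex({0, 1, 2, 3, 5, 6, 7, 9, 10}) = 4
G(37) = mex({0, 2, 3, 4, 6, 7, 9, 10, 11, 12}) = 1
G(38) = mex({0, 1, 3, 4, 5, 6, 7, 9, 10, 11, 12}) = 2
G(39) = mex({0, 1, 2, 4, 5, 6, 7, 9, 10, 12, 14}) = 3
G(40) = mex({0, 2, 3, 4, 6, 7, 11, 12, 14}) = 1
G(41) = mex({0, 1, 2, 3, 5, 6, 7, 9, 10, 11, 12}) = 4
G(42) = mex({0, 1, 2, 3, 4, 5, 6, 9, 10}) = 7
G(43) = mex({0, 1, 3, 4, 5, 7, 9, 10, 12, 15}) = 2
G(44) = mex({0, 2, 3, 4, 5, 6, 7, 9, 10, 12, 15}) = 1
G(45) = mex({0, 1, 2, 3, 4, 5, 6, 7, 9, 10, 12, 14}) = 8
Therefore G(45) = 8.

8


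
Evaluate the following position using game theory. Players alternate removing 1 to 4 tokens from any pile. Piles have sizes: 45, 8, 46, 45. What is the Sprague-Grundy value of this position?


Subtraction set: {1, 2, 3, 4}
For this subtraction set, G(n) = n mod 5 (period = max + 1 = 5).
Pile 1 (size 45): G(45) = 45 mod 5 = 0
Pile 2 (size 8): G(8) = 8 mod 5 = 3
Pile 3 (size 46): G(46) = 46 mod 5 = 1
Pile 4 (size 45): G(45) = 45 mod 5 = 0
Total Grundy value = XOR of all: 0 XOR 3 XOR 1 XOR 0 = 2

2


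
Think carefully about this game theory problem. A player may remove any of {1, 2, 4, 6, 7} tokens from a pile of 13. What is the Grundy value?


The subtraction set is S = {1, 2, 4, 6, 7}.
G(k) = mex{ G(k - s) : s in S, s <= k }. We compute iteratively: G(0) = 0.
G(1) = mex({0}) = 1
G(2) = mex({0, 1}) = 2
G(3) = mex({1, 2}) = 0
G(4) = mex({0, 2}) = 1
G(5) = mex({0, 1}) = 2
G(6) = mex({0, 1, 2}) = 3
G(7) = mex({0, 1, 2, 3}) = 4
G(8) = mex({1, 2, 3, 4}) = 0
G(9) = mex({0, 2, 4}) = 1
G(10) = mex({0, 1, 3}) = 2
G(11) = mex({1, 2, 4}) = 0
G(12) = mex({0, 2, 3}) = 1
G(13) = mex({0, 1, 3, 4}) = 2
Therefore G(13) = 2.

2


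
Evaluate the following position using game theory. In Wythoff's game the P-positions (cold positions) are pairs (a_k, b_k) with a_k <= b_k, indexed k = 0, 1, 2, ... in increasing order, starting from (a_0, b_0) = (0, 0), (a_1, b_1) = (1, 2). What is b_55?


By Wythoff's theorem, a_k = floor(k * phi) and b_k = floor(k * phi^2) = a_k + k, where phi = (1 + sqrt(5))/2 is the golden ratio.
phi = (1 + sqrt(5))/2 = 1.618034
phi^2 = phi + 1 = 2.618034
k = 55
k * phi^2 = 55 * 2.618034 = 143.991869
b_55 = floor(k * phi^2) = 143 (check: a_55 + k = 88 + 55 = 143)

143


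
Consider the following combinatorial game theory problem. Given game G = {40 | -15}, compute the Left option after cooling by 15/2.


Original game: {40 | -15} (a switch {a | b} with a > b).
Cooling by t (for t below the temperature (a - b)/2 = 55/2) taxes each move by t: {a | b} cooled by t is {a - t | b + t}.
Cooling amount: t = 15/2
Cooled Left option: 40 - 15/2 = 65/2
Cooled Right option: -15 + 15/2 = -15/2
Cooled game: {65/2 | -15/2}
Left option = 65/2

65/2


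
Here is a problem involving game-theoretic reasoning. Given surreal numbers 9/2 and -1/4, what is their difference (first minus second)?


x = 9/2, y = -1/4
Converting to common denominator: 4
x = 18/4, y = -1/4
x - y = 9/2 - -1/4 = 19/4

19/4


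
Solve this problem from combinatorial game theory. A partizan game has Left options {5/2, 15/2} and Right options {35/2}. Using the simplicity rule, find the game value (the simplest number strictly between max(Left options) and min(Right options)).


Left options: {5/2, 15/2}, max = 15/2
Right options: {35/2}, min = 35/2
All options are numbers and max(Left) < min(Right), so by the simplicity theorem the value is the simplest (earliest-born) number strictly between 15/2 and 35/2.
Integers 8 through 17 all lie strictly between 15/2 and 35/2.
Among integers, the simplest (lowest birthday = smallest |n|; 0 is born on day 0, +-n on day n) is 8.
No non-integer in the interval can be simpler: if x is a non-integer in the interval, then floor(x) or ceil(x) also lies in the interval (the interval contains an integer), and both are proper prefixes of x's sign expansion, i.e. born earlier. So the game value is 8.
Game value = 8

8


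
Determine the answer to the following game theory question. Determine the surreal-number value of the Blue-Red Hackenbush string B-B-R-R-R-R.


Edges (from ground): B-B-R-R-R-R
By Berlekamp's sign-expansion rule, a Blue-Red Hackenbush stalk has the value of the surreal number whose sign sequence is the edge sequence with B -> + and R -> -.
Sign sequence: ++----
Trace the sign expansion in the surreal number tree, starting from 0:
Edge 1: B (sign +) -> bounds (0, +inf), value = 1
Edge 2: B (sign +) -> bounds (1, +inf), value = 2
Edge 3: R (sign -) -> bounds (1, 2), value = 3/2
Edge 4: R (sign -) -> bounds (1, 3/2), value = 5/4
Edge 5: R (sign -) -> bounds (1, 5/4), value = 9/8
Edge 6: R (sign -) -> bounds (1, 9/8), value = 17/16
Game value = 17/16

17/16


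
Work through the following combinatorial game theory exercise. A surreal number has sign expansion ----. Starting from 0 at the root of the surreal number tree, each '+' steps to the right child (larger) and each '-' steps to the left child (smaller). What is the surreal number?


Sign expansion: ----
Rule: track bounds (lo, hi), initially (-inf, +inf). On '+', the current value becomes lo and we move to the simplest number in (value, hi): value + 1 if hi = +inf, otherwise the midpoint (value + hi)/2. On '-', the current value becomes hi and we move to value - 1 if lo = -inf, otherwise the midpoint (lo + value)/2.
Start at 0.
Step 1: sign = -, move left. Bounds: (-inf, 0). Value = -1
Step 2: sign = -, move left. Bounds: (-inf, -1). Value = -2
Step 3: sign = -, move left. Bounds: (-inf, -2). Value = -3
Step 4: sign = -, move left. Bounds: (-inf, -3). Value = -4
The surreal number with sign expansion ---- is -4.

-4


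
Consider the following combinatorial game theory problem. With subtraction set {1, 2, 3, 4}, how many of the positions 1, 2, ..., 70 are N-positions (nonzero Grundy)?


Subtraction set S = {1, 2, 3, 4}, so G(n) = n mod 5.
G(n) = 0 when n is a multiple of 5.
Multiples of 5 in [1, 70]: 14
N-positions (nonzero Grundy) = 70 - 14 = 56

56


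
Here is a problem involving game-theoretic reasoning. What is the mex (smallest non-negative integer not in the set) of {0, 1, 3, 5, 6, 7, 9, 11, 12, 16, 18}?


Set = {0, 1, 3, 5, 6, 7, 9, 11, 12, 16, 18}
0 is in the set.
1 is in the set.
2 is NOT in the set. This is the mex.
mex = 2

2


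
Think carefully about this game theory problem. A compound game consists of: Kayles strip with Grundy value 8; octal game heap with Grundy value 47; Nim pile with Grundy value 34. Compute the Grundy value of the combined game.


By the Sprague-Grundy theorem, the Grundy value of a sum of games is the XOR of individual Grundy values.
Kayles strip: Grundy value = 8. Running XOR: 0 XOR 8 = 8
octal game heap: Grundy value = 47. Running XOR: 8 XOR 47 = 39
Nim pile: Grundy value = 34. Running XOR: 39 XOR 34 = 5
The combined Grundy value is 5.

5


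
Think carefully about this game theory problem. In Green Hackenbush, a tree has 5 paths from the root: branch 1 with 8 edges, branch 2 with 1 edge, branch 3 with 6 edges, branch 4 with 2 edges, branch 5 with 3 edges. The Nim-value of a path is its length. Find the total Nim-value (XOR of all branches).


The tree has 5 branches from the ground vertex.
In Green Hackenbush, the Nim-value of a simple path of length k is k.
Branch 1: length 8, Nim-value = 8
Branch 2: length 1, Nim-value = 1
Branch 3: length 6, Nim-value = 6
Branch 4: length 2, Nim-value = 2
Branch 5: length 3, Nim-value = 3
Total Nim-value = XOR of all branch values:
0 XOR 8 = 8
8 XOR 1 = 9
9 XOR 6 = 15
15 XOR 2 = 13
13 XOR 3 = 14
Nim-value of the tree = 14

14


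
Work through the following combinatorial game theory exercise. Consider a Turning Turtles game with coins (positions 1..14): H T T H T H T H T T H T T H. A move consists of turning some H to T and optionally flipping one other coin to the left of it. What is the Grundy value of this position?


Coins: H T T H T H T H T T H T T H
Key fact: a single head at position k behaves exactly like a Nim heap of size k (turning it to T and optionally flipping a coin at j < k corresponds to moving the heap from k to j, or to 0), and heads combine as a disjunctive sum (two heads at the same place would cancel, matching j XOR j = 0). So the Nim-value is the XOR of the 1-indexed positions of the heads.
Face-up positions (1-indexed): [1, 4, 6, 8, 11, 14]
XOR 0 with 1: 0 XOR 1 = 1
XOR 1 with 4: 1 XOR 4 = 5
XOR 5 with 6: 5 XOR 6 = 3
XOR 3 with 8: 3 XOR 8 = 11
XOR 11 with 11: 11 XOR 11 = 0
XOR 0 with 14: 0 XOR 14 = 14
Nim-value = 14

14


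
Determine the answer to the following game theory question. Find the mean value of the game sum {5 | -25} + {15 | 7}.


G1 = {5 | -25}, G2 = {15 | 7}
Each is a switch {a | b} with numbers a > b; its mean value is (a + b)/2, and mean value is additive over game sums: m(G1 + G2) = m(G1) + m(G2).
Mean of G1 = (5 + (-25))/2 = -20/2 = -10
Mean of G2 = (15 + (7))/2 = 22/2 = 11
Mean of G1 + G2 = -10 + 11 = 1

1


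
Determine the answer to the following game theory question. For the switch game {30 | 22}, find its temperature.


The game is {30 | 22}, a switch {a | b} with numbers a > b.
Cooling {a | b} by t gives {a - t | b + t}, which stops being hot when a - t = b + t, i.e. at t = (a - b)/2. So the temperature of a switch is (a - b)/2.
Temperature = (Left option - Right option) / 2
= (30 - (22)) / 2
= 8 / 2
= 4

4


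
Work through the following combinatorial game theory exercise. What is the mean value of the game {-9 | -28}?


Game = {-9 | -28}, a switch {a | b} with numbers a > b.
Its thermograph has left wall a - t and right wall b + t, which meet at t = (a - b)/2, where both equal (a + b)/2. So the mast (mean value) is at (a + b)/2.
Mean = (-9 + (-28))/2 = -37/2 = -37/2

-37/2


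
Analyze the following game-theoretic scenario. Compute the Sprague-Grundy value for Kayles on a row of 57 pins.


Kayles: a move removes 1 or 2 adjacent pins from a contiguous row.
Removing pins from a row of k leaves two independent rows (a, b) with a + b = k - 1 (one pin) or a + b = k - 2 (two pins); an end removal gives a = 0.
By Sprague-Grundy, G(k) = mex{ G(a) XOR G(b) } over all these splits. G(0) = 0.
G(1): splits (0,0):0^0=0 -> mex({0}) = 1
G(2): splits (0,1):0^1=1 (0,0):0^0=0 -> mex({0, 1}) = 2
G(3): splits (0,2):0^2=2 (1,1):1^1=0 (0,1):0^1=1 -> mex({0, 1, 2}) = 3
G(4): splits (0,3):0^3=3 (1,2):1^2=3 (0,2):0^2=2 (1,1):1^1=0 -> mex({0, 2, 3}) = 1
G(5): splits (0,4):0^1=1 (1,3):1^3=2 (2,2):2^2=0 (0,3):0^3=3 (1,2):1^2=3 -> mex({0, 1, 2, 3}) = 4
G(6) = mex({0, 1, 2, 4}) = 3
G(7) = mex({0, 1, 3, 4, 5}) = 2
G(8) = mex({0, 2, 3, 5, 6}) = 1
G(9) = mex({0, 1, 2, 3, 6, 7}) = 4
G(10) = mex({0, 1, 3, 4, 5, 7}) = 2
G(11) = mex({0, 1, 2, 3, 4, 5}) = 6
G(12) = mex({0, 1, 2, 3, 5, 6, 7}) = 4
G(13) = mex({0, 2, 3, 4, 6, 7}) = 1
G(14) = mex({0, 1, 4, 5, 6, 7}) = 2
G(15) = mex({0, 1, 2, 3, 4, 5, 6}) = 7
G(16) = mex({0, 2, 3, 5, 6, 7}) = 1
G(17) = mex({0, 1, 2, 3, 5, 6, 7}) = 4
G(18) = mex({0, 1, 2, 4, 5, 6}) = 3
G(19) = mex({0, 1, 3, 4, 5, 7}) = 2
G(20) = mex({0, 2, 3, 4, 5, 6, 7}) = 1
G(21) = mex({0, 1, 2, 3, 5, 6, 7}) = 4
G(22) = mex({0, 1, 2, 3, 4, 5, 7}) = 6
G(23) = mex({0, 1, 2, 3, 4, 5, 6}) = 7
G(24) = mex({0, 1, 2, 3, 5, 6, 7}) = 4
G(25) = mex({0, 2, 3, 4, 6, 7}) = 1
G(26) = mex({0, 1, 3, 4, 5, 6, 7}) = 2
G(27) = mex({0, 1, 2, 3, 4, 5, 6, 7}) = 8
G(28) = mex({0, 1, 2, 3, 4, 6, 7, 8}) = 5
G(29) = mex({0, 1, 2, 3, 5, 6, 7, 8, 9}) = 4
G(30) = mex({0, 1, 2, 3, 4, 5, 6, 9, 10}) = 7
G(31) = mex({0, 1, 3, 4, 5, 7, 10, 11}) = 2
G(32) = mex({0, 2, 3, 4, 5, 6, 7, 9, 11}) = 1
G(33) = mex({0, 1, 2, 3, 4, 5, 6, 7, 9, 12}) = 8
G(34) = mex({0, 1, 2, 3, 4, 5, 7, 8, 11, 12}) = 6
G(35) = mex({0, 1, 2, 3, 4, 5, 6, 8, 9, 10, 11}) = 7
G(36) = mex({0, 1, 2, 3, 5, 6, 7, 9, 10}) = 4
G(37) = mex({0, 2, 3, 4, 6, 7, 9, 10, 11, 12}) = 1
G(38) = mex({0, 1, 3, 4, 5, 6, 7, 9, 10, 11, 12}) = 2
G(39) = mex({0, 1, 2, 4, 5, 6, 7, 9, 10, 12, 14}) = 3
G(40) = mex({0, 2, 3, 4, 6, 7, 11, 12, 14}) = 1
G(41) = mex({0, 1, 2, 3, 5, 6, 7, 9, 10, 11, 12}) = 4
G(42) = mex({0, 1, 2, 3, 4, 5, 6, 9, 10}) = 7
G(43) = mex({0, 1, 3, 4, 5, 7, 9, 10, 12, 15}) = 2
G(44) = mex({0, 2, 3, 4, 5, 6, 7, 9, 10, 12, 15}) = 1
G(45) = mex({0, 1, 2, 3, 4, 5, 6, 7, 9, 10, 12, 14}) = 8
G(46) = mex({0, 1, 3, 4, 5, 7, 8, 11, 12, 14}) = 2
G(47) = mex({0, 1, 2, 3, 4, 5, 6, 8, 9, 10, 11, 12}) = 7
G(48) = mex({0, 1, 2, 3, 5, 6, 7, 9, 10}) = 4
G(49) = mex({0, 2, 3, 4, 6, 7, 9, 10, 11, 12, 15}) = 1
G(50) = mex({0, 1, 4, 5, 6, 7, 9, 11, 12, 14, 15}) = 2
G(51) = mex({0, 1, 2, 3, 4, 5, 6, 7, 9, 12, 14, 15}) = 8
G(52) = mex({0, 2, 3, 4, 5, 6, 7, 8, 11, 12, 15}) = 1
G(53) = mex({0, 1, 2, 3, 5, 6, 7, 8, 9, 10, 11, 12}) = 4
G(54) = mex({0, 1, 2, 3, 4, 5, 6, 9, 10}) = 7
G(55) = mex({0, 1, 3, 4, 5, 7, 9, 10, 11, 12}) = 2
G(56) = mex({0, 2, 3, 4, 5, 6, 7, 9, 10, 11, 12, 13, 14}) = 1
G(57) = mex({0, 1, 2, 3, 5, 6, 7, 9, 10, 12, 13, 14, 15}) = 4
Therefore G(57) = 4.

4


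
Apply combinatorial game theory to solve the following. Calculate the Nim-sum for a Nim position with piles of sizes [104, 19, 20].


We need the XOR (exclusive or) of all pile sizes.
After XOR-ing pile 1 (size 104): 0 XOR 104 = 104
After XOR-ing pile 2 (size 19): 104 XOR 19 = 123
After XOR-ing pile 3 (size 20): 123 XOR 20 = 111
The Nim-value of this position is 111.

111


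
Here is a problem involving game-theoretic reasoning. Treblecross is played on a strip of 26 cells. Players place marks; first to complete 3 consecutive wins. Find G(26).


Treblecross: place X on empty cells; 3-in-a-row wins.
Playing within two cells of an existing X lets the opponent win at once, so sensible play treats the cells i-2..i+2 around each X as dead. The player left with no safe cell loses, so this is a normal-play take-away game on strips of safe cells.
Placing X at cell i (0-indexed) of a strip of k safe cells leaves independent strips of sizes max(0, i-2) and max(0, k-i-3). Hence G(k) = mex{ G(max(0,i-2)) XOR G(max(0,k-i-3)) : 0 <= i < k }, with G(0) = 0.
G(1): splits (0,0):0^0=0 -> mex({0}) = 1
G(2): splits (0,0):0^0=0 -> mex({0}) = 1
G(3): splits (0,0):0^0=0 -> mex({0}) = 1
G(4): splits (0,1):0^1=1 (0,0):0^0=0 -> mex({0, 1}) = 2
G(5): splits (0,2):0^1=1 (0,1):0^1=1 (0,0):0^0=0 -> mex({0, 1}) = 2
G(6) = mex({1}) = 0
G(7) = mex({0, 1, 2}) = 3
G(8) = mex({0, 1, 2}) = 3
G(9) = mex({0, 2}) = 1
G(10) = mex({0, 2, 3}) = 1
G(11) = mex({0, 3}) = 1
G(12) = mex({1, 3}) = 0
G(13) = mex({0, 1, 2, 3}) = 4
G(14) = mex({0, 1, 2}) = 3
G(15) = mex({0, 1, 2}) = 3
G(16) = mex({0, 1, 2, 4}) = 3
G(17) = mex({0, 1, 3, 4}) = 2
G(18) = mex({0, 1, 3, 4}) = 2
G(19) = mex({0, 1, 3, 5}) = 2
G(20) = mex({0, 1, 2, 3, 5}) = 4
G(21) = mex({0, 1, 2, 3, 5}) = 4
G(22) = mex({1, 2, 6}) = 0
G(23) = mex({0, 1, 2, 3, 4, 6}) = 5
G(24) = mex({0, 1, 2, 3, 4}) = 5
G(25) = mex({0, 1, 3, 4, 7}) = 2
G(26) = mex({0, 1, 3, 4, 5, 7}) = 2
Therefore G(26) = 2.

2


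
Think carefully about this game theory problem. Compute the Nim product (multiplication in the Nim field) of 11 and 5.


Nim multiplication is bilinear over XOR: (u XOR v) * w = (u*w) XOR (v*w).
So we split each operand into its bit components and XOR the pairwise Nim products.
11 = 1 + 2 + 8 (as XOR of powers of 2).
5 = 1 + 4 (as XOR of powers of 2).
Using the standard Nim-product table on single bits:
  2*2 = 3,   2*4 = 8,   2*8 = 12,
  4*4 = 6,   4*8 = 11,  8*8 = 13,
and  1*x = x (identity), k*l = l*k (commutative).
Pairwise Nim products:
  1 * 1 = 1
  1 * 4 = 4
  2 * 1 = 2
  2 * 4 = 8
  8 * 1 = 8
  8 * 4 = 11
XOR them: 1 XOR 4 XOR 2 XOR 8 XOR 8 XOR 11 = 12.
Result: 11 * 5 = 12 (in Nim).

12


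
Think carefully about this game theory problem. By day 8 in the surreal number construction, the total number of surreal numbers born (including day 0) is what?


Day 0: {|} = 0 is born. Count = 1.
Day n: the number of surreal numbers born by day n is 2^(n+1) - 1.
By day 0: 2^1 - 1 = 1
By day 1: 2^2 - 1 = 3
By day 2: 2^3 - 1 = 7
By day 3: 2^4 - 1 = 15
By day 4: 2^5 - 1 = 31
By day 5: 2^6 - 1 = 63
By day 6: 2^7 - 1 = 127
By day 7: 2^8 - 1 = 255
By day 8: 2^9 - 1 = 511
By day 8: 511 surreal numbers.

511


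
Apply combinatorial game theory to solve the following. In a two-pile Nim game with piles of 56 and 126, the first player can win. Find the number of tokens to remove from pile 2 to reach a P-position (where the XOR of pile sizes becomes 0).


Piles: 56 and 126
Current XOR: 56 XOR 126 = 70 (non-zero, so this is an N-position).
To make the XOR zero, we need to find a move that balances the piles.
For pile 2 (size 126): target = 126 XOR 70 = 56
We reduce pile 2 from 126 to 56.
Tokens removed: 126 - 56 = 70
Verification: 56 XOR 56 = 0

70


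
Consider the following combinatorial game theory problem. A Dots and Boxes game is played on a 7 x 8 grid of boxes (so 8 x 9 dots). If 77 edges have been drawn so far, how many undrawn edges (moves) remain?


Grid: 7 x 8 boxes, i.e. 8 rows and 9 columns of dots.
Horizontal edges: (rows + 1) * cols = 8 * 8 = 64
Vertical edges: rows * (cols + 1) = 7 * 9 = 63
Total edges: 64 + 63 = 127
Edges drawn: 77
Remaining: 127 - 77 = 50

50


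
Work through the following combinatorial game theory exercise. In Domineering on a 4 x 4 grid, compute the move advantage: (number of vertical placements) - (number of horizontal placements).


Board is 4 x 4 (rows x cols).
Left (vertical) placements: (rows-1) * cols = 3 * 4 = 12
Right (horizontal) placements: rows * (cols-1) = 4 * 3 = 12
Advantage = Left - Right = 12 - 12 = 0

0


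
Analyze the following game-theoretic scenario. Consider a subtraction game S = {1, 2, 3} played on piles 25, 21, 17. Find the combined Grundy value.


Subtraction set: {1, 2, 3}
For this subtraction set, G(n) = n mod 4 (period = max + 1 = 4).
Pile 1 (size 25): G(25) = 25 mod 4 = 1
Pile 2 (size 21): G(21) = 21 mod 4 = 1
Pile 3 (size 17): G(17) = 17 mod 4 = 1
Total Grundy value = XOR of all: 1 XOR 1 XOR 1 = 1

1


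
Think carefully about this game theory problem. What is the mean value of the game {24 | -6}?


Game = {24 | -6}, a switch {a | b} with numbers a > b.
Its thermograph has left wall a - t and right wall b + t, which meet at t = (a - b)/2, where both equal (a + b)/2. So the mast (mean value) is at (a + b)/2.
Mean = (24 + (-6))/2 = 18/2 = 9

9


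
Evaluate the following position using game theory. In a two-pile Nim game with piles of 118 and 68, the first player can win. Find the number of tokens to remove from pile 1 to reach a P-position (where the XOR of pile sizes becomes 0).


Piles: 118 and 68
Current XOR: 118 XOR 68 = 50 (non-zero, so this is an N-position).
To make the XOR zero, we need to find a move that balances the piles.
For pile 1 (size 118): target = 118 XOR 50 = 68
We reduce pile 1 from 118 to 68.
Tokens removed: 118 - 68 = 50
Verification: 68 XOR 68 = 0

50


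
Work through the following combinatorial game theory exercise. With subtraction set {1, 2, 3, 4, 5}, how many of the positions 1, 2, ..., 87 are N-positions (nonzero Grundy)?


Subtraction set S = {1, 2, 3, 4, 5}, so G(n) = n mod 6.
G(n) = 0 when n is a multiple of 6.
Multiples of 6 in [1, 87]: 14
N-positions (nonzero Grundy) = 87 - 14 = 73

73


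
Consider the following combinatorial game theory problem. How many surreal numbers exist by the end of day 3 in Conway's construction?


Day 0: {|} = 0 is born. Count = 1.
Day n: the number of surreal numbers born by day n is 2^(n+1) - 1.
By day 0: 2^1 - 1 = 1
By day 1: 2^2 - 1 = 3
By day 2: 2^3 - 1 = 7
By day 3: 2^4 - 1 = 15
By day 3: 15 surreal numbers.

15


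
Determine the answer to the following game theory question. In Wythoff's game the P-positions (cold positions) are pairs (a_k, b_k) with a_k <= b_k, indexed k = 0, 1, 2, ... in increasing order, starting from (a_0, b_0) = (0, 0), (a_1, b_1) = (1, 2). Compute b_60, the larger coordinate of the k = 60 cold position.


By Wythoff's theorem, a_k = floor(k * phi) and b_k = floor(k * phi^2) = a_k + k, where phi = (1 + sqrt(5))/2 is the golden ratio.
phi = (1 + sqrt(5))/2 = 1.618034
phi^2 = phi + 1 = 2.618034
k = 60
k * phi^2 = 60 * 2.618034 = 157.082039
b_60 = floor(k * phi^2) = 157 (check: a_60 + k = 97 + 60 = 157)

157


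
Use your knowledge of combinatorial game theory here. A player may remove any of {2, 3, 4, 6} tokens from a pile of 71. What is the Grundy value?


The subtraction set is S = {2, 3, 4, 6}.
G(k) = mex{ G(k - s) : s in S, s <= k }. We compute iteratively: G(0) = 0.
G(1) = mex({}) = 0
G(2) = mex({0}) = 1
G(3) = mex({0}) = 1
G(4) = mex({0, 1}) = 2
G(5) = mex({0, 1}) = 2
G(6) = mex({0, 1, 2}) = 3
G(7) = mex({0, 1, 2}) = 3
G(8) = mex({1, 2, 3}) = 0
G(9) = mex({1, 2, 3}) = 0
G(10) = mex({0, 2, 3}) = 1
G(11) = mex({0, 2, 3}) = 1
G(12) = mex({0, 1, 3}) = 2
G(13) = mex({0, 1, 3}) = 2
Observe that G(8)..G(13) = 0, 0, 1, 1, 2, 2 repeats G(0)..G(5) = 0, 0, 1, 1, 2, 2.
For k >= max(S) = 6, G(k) is determined by the previous 6 values G(k-6)..G(k-1); a window of 6 consecutive values has recurred shifted by 8, so by induction G(k + 8) = G(k) for all k >= 0: the sequence is periodic from the start with period 8.
One period: G(0..7) = 0, 0, 1, 1, 2, 2, 3, 3.
71 mod 8 = 7, so G(71) = G(7) = 3.

3


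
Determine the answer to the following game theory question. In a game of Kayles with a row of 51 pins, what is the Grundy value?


Kayles: a move removes 1 or 2 adjacent pins from a contiguous row.
Removing pins from a row of k leaves two independent rows (a, b) with a + b = k - 1 (one pin) or a + b = k - 2 (two pins); an end removal gives a = 0.
By Sprague-Grundy, G(k) = mex{ G(a) XOR G(b) } over all these splits. G(0) = 0.
G(1): splits (0,0):0^0=0 -> mex({0}) = 1
G(2): splits (0,1):0^1=1 (0,0):0^0=0 -> mex({0, 1}) = 2
G(3): splits (0,2):0^2=2 (1,1):1^1=0 (0,1):0^1=1 -> mex({0, 1, 2}) = 3
G(4): splits (0,3):0^3=3 (1,2):1^2=3 (0,2):0^2=2 (1,1):1^1=0 -> mex({0, 2, 3}) = 1
G(5): splits (0,4):0^1=1 (1,3):1^3=2 (2,2):2^2=0 (0,3):0^3=3 (1,2):1^2=3 -> mex({0, 1, 2, 3}) = 4
G(6) = mex({0, 1, 2, 4}) = 3
G(7) = mex({0, 1, 3, 4, 5}) = 2
G(8) = mex({0, 2, 3, 5, 6}) = 1
G(9) = mex({0, 1, 2, 3, 6, 7}) = 4
G(10) = mex({0, 1, 3, 4, 5, 7}) = 2
G(11) = mex({0, 1, 2, 3, 4, 5}) = 6
G(12) = mex({0, 1, 2, 3, 5, 6, 7}) = 4
G(13) = mex({0, 2, 3, 4, 6, 7}) = 1
G(14) = mex({0, 1, 4, 5, 6, 7}) = 2
G(15) = mex({0, 1, 2, 3, 4, 5, 6}) = 7
G(16) = mex({0, 2, 3, 5, 6, 7}) = 1
G(17) = mex({0, 1, 2, 3, 5, 6, 7}) = 4
G(18) = mex({0, 1, 2, 4, 5, 6}) = 3
G(19) = mex({0, 1, 3, 4, 5, 7}) = 2
G(20) = mex({0, 2, 3, 4, 5, 6, 7}) = 1
G(21) = mex({0, 1, 2, 3, 5, 6, 7}) = 4
G(22) = mex({0, 1, 2, 3, 4, 5, 7}) = 6
G(23) = mex({0, 1, 2, 3, 4, 5, 6}) = 7
G(24) = mex({0, 1, 2, 3, 5, 6, 7}) = 4
G(25) = mex({0, 2, 3, 4, 6, 7}) = 1
G(26) = mex({0, 1, 3, 4, 5, 6, 7}) = 2
G(27) = mex({0, 1, 2, 3, 4, 5, 6, 7}) = 8
G(28) = mex({0, 1, 2, 3, 4, 6, 7, 8}) = 5
G(29) = mex({0, 1, 2, 3, 5, 6, 7, 8, 9}) = 4
G(30) = mex({0, 1, 2, 3, 4, 5, 6, 9, 10}) = 7
G(31) = mex({0, 1, 3, 4, 5, 7, 10, 11}) = 2
G(32) = mex({0, 2, 3, 4, 5, 6, 7, 9, 11}) = 1
G(33) = mex({0, 1, 2, 3, 4, 5, 6, 7, 9, 12}) = 8
G(34) = mex({0, 1, 2, 3, 4, 5, 7, 8, 11, 12}) = 6
G(35) = mex({0, 1, 2, 3, 4, 5, 6, 8, 9, 10, 11}) = 7
G(36) = mex({0, 1, 2, 3, 5, 6, 7, 9, 10}) = 4
G(37) = mex({0, 2, 3, 4, 6, 7, 9, 10, 11, 12}) = 1
G(38) = mex({0, 1, 3, 4, 5, 6, 7, 9, 10, 11, 12}) = 2
G(39) = mex({0, 1, 2, 4, 5, 6, 7, 9, 10, 12, 14}) = 3
G(40) = mex({0, 2, 3, 4, 6, 7, 11, 12, 14}) = 1
G(41) = mex({0, 1, 2, 3, 5, 6, 7, 9, 10, 11, 12}) = 4
G(42) = mex({0, 1, 2, 3, 4, 5, 6, 9, 10}) = 7
G(43) = mex({0, 1, 3, 4, 5, 7, 9, 10, 12, 15}) = 2
G(44) = mex({0, 2, 3, 4, 5, 6, 7, 9, 10, 12, 15}) = 1
G(45) = mex({0, 1, 2, 3, 4, 5, 6, 7, 9, 10, 12, 14}) = 8
G(46) = mex({0, 1, 3, 4, 5, 7, 8, 11, 12, 14}) = 2
G(47) = mex({0, 1, 2, 3, 4, 5, 6, 8, 9, 10, 11, 12}) = 7
G(48) = mex({0, 1, 2, 3, 5, 6, 7, 9, 10}) = 4
G(49) = mex({0, 2, 3, 4, 6, 7, 9, 10, 11, 12, 15}) = 1
G(50) = mex({0, 1, 4, 5, 6, 7, 9, 11, 12, 14, 15}) = 2
G(51) = mex({0, 1, 2, 3, 4, 5, 6, 7, 9, 12, 14, 15}) = 8
Therefore G(51) = 8.

8


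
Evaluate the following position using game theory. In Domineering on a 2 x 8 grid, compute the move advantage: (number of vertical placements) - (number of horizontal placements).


Board is 2 x 8 (rows x cols).
Left (vertical) placements: (rows-1) * cols = 1 * 8 = 8
Right (horizontal) placements: rows * (cols-1) = 2 * 7 = 14
Advantage = Left - Right = 8 - 14 = -6

-6


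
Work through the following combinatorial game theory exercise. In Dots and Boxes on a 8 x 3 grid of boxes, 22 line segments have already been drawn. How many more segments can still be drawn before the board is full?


Grid: 8 x 3 boxes, i.e. 9 rows and 4 columns of dots.
Horizontal edges: (rows + 1) * cols = 9 * 3 = 27
Vertical edges: rows * (cols + 1) = 8 * 4 = 32
Total edges: 27 + 32 = 59
Edges drawn: 22
Remaining: 59 - 22 = 37

37


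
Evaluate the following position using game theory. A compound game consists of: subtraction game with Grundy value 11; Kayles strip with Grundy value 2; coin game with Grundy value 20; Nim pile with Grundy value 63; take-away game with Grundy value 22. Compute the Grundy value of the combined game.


By the Sprague-Grundy theorem, the Grundy value of a sum of games is the XOR of individual Grundy values.
subtraction game: Grundy value = 11. Running XOR: 0 XOR 11 = 11
Kayles strip: Grundy value = 2. Running XOR: 11 XOR 2 = 9
coin game: Grundy value = 20. Running XOR: 9 XOR 20 = 29
Nim pile: Grundy value = 63. Running XOR: 29 XOR 63 = 34
take-away game: Grundy value = 22. Running XOR: 34 XOR 22 = 52
The combined Grundy value is 52.

52
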